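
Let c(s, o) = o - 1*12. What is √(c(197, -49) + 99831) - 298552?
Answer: -298552 + √99770 ≈ -2.9824e+5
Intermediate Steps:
c(s, o) = -12 + o (c(s, o) = o - 12 = -12 + o)
√(c(197, -49) + 99831) - 298552 = √((-12 - 49) + 99831) - 298552 = √(-61 + 99831) - 298552 = √99770 - 298552 = -298552 + √99770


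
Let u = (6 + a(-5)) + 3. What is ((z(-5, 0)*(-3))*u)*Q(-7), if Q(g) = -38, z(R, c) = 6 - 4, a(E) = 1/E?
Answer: 10032/5 ≈ 2006.4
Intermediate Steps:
a(E) = 1/E
z(R, c) = 2
u = 44/5 (u = (6 + 1/(-5)) + 3 = (6 - ⅕) + 3 = 29/5 + 3 = 44/5 ≈ 8.8000)
((z(-5, 0)*(-3))*u)*Q(-7) = ((2*(-3))*(44/5))*(-38) = -6*44/5*(-38) = -264/5*(-38) = 10032/5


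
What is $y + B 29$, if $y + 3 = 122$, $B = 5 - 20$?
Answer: $-316$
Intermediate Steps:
$B = -15$ ($B = 5 - 20 = -15$)
$y = 119$ ($y = -3 + 122 = 119$)
$y + B 29 = 119 - 435 = -316$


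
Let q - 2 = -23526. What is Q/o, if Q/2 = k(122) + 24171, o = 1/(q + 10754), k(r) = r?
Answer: -620443220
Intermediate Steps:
q = -23524 (q = 2 - 23526 = -23524)
o = -1/12770 (o = 1/(-23524 + 10754) = 1/(-12770) = -1/12770 ≈ -7.8309e-5)
Q = 48586 (Q = 2*(122 + 24171) = 2*24293 = 48586)
Q/o = 48586/(-1/12770) = 48586*(-12770) = -620443220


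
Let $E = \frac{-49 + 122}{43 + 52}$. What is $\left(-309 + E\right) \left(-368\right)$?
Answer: $\frac{10775776}{95} \approx 1.1343 \cdot 10^{5}$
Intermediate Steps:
$E = \frac{73}{95} \approx 0.76842$
$\left(-309 + E\right) \left(-368\right) = \left(-309 + \frac{73}{95}\right) \left(-368\right) = \left(- \frac{29282}{95}\right) \left(-368\right) = \frac{10775776}{95}$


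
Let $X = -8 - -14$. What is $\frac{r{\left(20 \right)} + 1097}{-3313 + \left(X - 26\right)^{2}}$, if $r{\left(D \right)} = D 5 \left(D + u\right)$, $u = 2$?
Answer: $- \frac{1099}{971} \approx -1.1318$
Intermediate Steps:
$X = 6$ ($X = -8 + 14 = 6$)
$r{\left(D \right)} = 5 D \left(2 + D\right)$ ($r{\left(D \right)} = D 5 \left(D + 2\right) = 5 D \left(2 + D\right)$)
$\frac{r{\left(20 \right)} + 1097}{-3313 + \left(X - 26\right)^{2}} = \frac{5 \cdot 20 \left(2 + 20\right) + 1097}{-3313 + \left(6 - 26\right)^{2}} = \frac{5 \cdot 20 \cdot 22 + 1097}{-3313 + \left(-20\right)^{2}} = \frac{2200 + 1097}{-3313 + 400} = \frac{3297}{-2913} = 3297 \left(- \frac{1}{2913}\right) = - \frac{1099}{971}$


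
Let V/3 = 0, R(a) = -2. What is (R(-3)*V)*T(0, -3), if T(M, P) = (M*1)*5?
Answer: 0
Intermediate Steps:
T(M, P) = 5*M (T(M, P) = M*5 = 5*M)
V = 0 (V = 3*0 = 0)
(R(-3)*V)*T(0, -3) = (-2*0)*(5*0) = 0*0 = 0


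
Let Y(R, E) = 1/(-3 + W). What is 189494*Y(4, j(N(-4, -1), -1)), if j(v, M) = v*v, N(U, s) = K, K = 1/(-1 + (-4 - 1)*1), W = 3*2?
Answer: 189494/3 ≈ 63165.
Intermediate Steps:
W = 6
K = -⅙ (K = 1/(-1 - 5*1) = 1/(-1 - 5) = 1/(-6) = -⅙ ≈ -0.16667)
N(U, s) = -⅙
j(v, M) = v²
Y(R, E) = ⅓ (Y(R, E) = 1/(-3 + 6) = 1/3 = ⅓)
189494*Y(4, j(N(-4, -1), -1)) = 189494*(⅓) = 189494/3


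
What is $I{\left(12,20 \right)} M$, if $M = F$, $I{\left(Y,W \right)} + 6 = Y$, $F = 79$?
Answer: $474$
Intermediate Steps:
$I{\left(Y,W \right)} = -6 + Y$
$M = 79$
$I{\left(12,20 \right)} M = \left(-6 + 12\right) 79 = 6 \cdot 79 = 474$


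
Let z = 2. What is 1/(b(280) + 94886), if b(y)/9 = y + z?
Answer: 1/97424 ≈ 1.0264e-5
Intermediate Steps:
b(y) = 18 + 9*y (b(y) = 9*(y + 2) = 9*(2 + y) = 18 + 9*y)
1/(b(280) + 94886) = 1/((18 + 9*280) + 94886) = 1/((18 + 2520) + 94886) = 1/(2538 + 94886) = 1/97424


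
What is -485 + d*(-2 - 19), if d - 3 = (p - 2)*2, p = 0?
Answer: -464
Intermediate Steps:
d = -1 (d = 3 + (0 - 2)*2 = 3 - 2*2 = 3 - 4 = -1)
-485 + d*(-2 - 19) = -485 - (-2 - 19) = -485 - 1*(-21) = -485 + 21 = -464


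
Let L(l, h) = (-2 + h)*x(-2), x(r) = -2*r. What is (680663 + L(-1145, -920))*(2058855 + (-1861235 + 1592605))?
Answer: 1211937569375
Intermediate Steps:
L(l, h) = -8 + 4*h (L(l, h) = (-2 + h)*(-2*(-2)) = (-2 + h)*4 = -8 + 4*h)
(680663 + L(-1145, -920))*(2058855 + (-1861235 + 1592605)) = (680663 + (-8 + 4*(-920)))*(2058855 + (-1861235 + 1592605)) = (680663 + (-8 - 3680))*(2058855 - 268630) = (680663 - 3688)*1790225 = 676975*1790225 = 1211937569375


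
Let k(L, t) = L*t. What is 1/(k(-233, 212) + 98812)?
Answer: 1/49416 ≈ 2.0236e-5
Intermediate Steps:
1/(k(-233, 212) + 98812) = 1/(-233*212 + 98812) = 1/(-49396 + 98812) = 1/49416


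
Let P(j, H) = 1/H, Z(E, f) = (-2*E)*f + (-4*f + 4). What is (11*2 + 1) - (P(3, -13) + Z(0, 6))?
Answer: 560/13 ≈ 43.077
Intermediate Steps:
Z(E, f) = 4 - 4*f - 2*E*f (Z(E, f) = -2*E*f + (4 - 4*f) = 4 - 4*f - 2*E*f)
(11*2 + 1) - (P(3, -13) + Z(0, 6)) = (11*2 + 1) - (1/(-13) + (4 - 4*6 - 2*0*6)) = (22 + 1) - (-1/13 + (4 - 24 + 0)) = 23 - (-1/13 - 20) = 23 - 1*(-261/13) = 23 + 261/13 = 560/13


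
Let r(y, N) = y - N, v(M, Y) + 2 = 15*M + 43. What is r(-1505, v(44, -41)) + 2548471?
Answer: 2546265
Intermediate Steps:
v(M, Y) = 41 + 15*M (v(M, Y) = -2 + (15*M + 43) = -2 + (43 + 15*M) = 41 + 15*M)
r(-1505, v(44, -41)) + 2548471 = (-1505 - (41 + 15*44)) + 2548471 = (-1505 - (41 + 660)) + 2548471 = (-1505 - 1*701) + 2548471 = (-1505 - 701) + 2548471 = -2206 + 2548471 = 2546265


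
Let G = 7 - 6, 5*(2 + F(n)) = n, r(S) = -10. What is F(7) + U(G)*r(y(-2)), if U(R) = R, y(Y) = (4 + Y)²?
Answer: -53/5 ≈ -10.600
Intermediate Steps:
F(n) = -2 + n/5
G = 1
F(7) + U(G)*r(y(-2)) = (-2 + (⅕)*7) + 1*(-10) = (-2 + 7/5) - 10 = -⅗ - 10 = -53/5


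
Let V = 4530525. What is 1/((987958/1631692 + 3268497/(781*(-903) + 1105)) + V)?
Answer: 143617042687/650660022629316085 ≈ 2.2073e-7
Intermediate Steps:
1/((987958/1631692 + 3268497/(781*(-903) + 1105)) + V) = 1/((987958/1631692 + 3268497/(781*(-903) + 1105)) + 4530525) = 1/((987958*(1/1631692) + 3268497/(-705243 + 1105)) + 4530525) = 1/((493979/815846 + 3268497/(-704138)) + 4530525) = 1/((493979/815846 + 3268497*(-1/704138)) + 4530525) = 1/((493979/815846 - 3268497/704138) + 4530525) = 1/(-579690204590/143617042687 + 4530525) = 1/(650660022629316085/143617042687) = 143617042687/650660022629316085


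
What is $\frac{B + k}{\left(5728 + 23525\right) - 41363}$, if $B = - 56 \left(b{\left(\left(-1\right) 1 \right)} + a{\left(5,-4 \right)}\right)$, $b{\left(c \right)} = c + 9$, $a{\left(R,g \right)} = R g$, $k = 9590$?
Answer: $- \frac{733}{865} \approx -0.8474$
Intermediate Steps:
$b{\left(c \right)} = 9 + c$
$B = 672$ ($B = - 56 \left(\left(9 - 1\right) + 5 \left(-4\right)\right) = - 56 \left(\left(9 - 1\right) - 20\right) = - 56 \left(8 - 20\right) = \left(-56\right) \left(-12\right) = 672$)
$\frac{B + k}{\left(5728 + 23525\right) - 41363} = \frac{672 + 9590}{\left(5728 + 23525\right) - 41363} = \frac{10262}{29253 - 41363} = \frac{10262}{-12110} = 10262 \left(- \frac{1}{12110}\right) = - \frac{733}{865}$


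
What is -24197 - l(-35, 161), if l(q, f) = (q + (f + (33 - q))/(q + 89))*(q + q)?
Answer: -711454/27 ≈ -26350.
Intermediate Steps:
l(q, f) = 2*q*(q + (33 + f - q)/(89 + q)) (l(q, f) = (q + (33 + f - q)/(89 + q))*(2*q) = 2*q*(q + (33 + f - q)/(89 + q)))
-24197 - l(-35, 161) = -24197 - 2*(-35)*(33 + 161 + (-35)² + 88*(-35))/(89 - 35) = -24197 - 2*(-35)*(33 + 161 + 1225 - 3080)/54 = -24197 - 2*(-35)*(-1661)/54 = -24197 - 1*58135/27 = -24197 - 58135/27 = -711454/27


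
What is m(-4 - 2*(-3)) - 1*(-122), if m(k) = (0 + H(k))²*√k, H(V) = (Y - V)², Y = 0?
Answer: 122 + 16*√2 ≈ 144.63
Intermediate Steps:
H(V) = V² (H(V) = (0 - V)² = (-V)² = V²)
m(k) = k^(9/2) (m(k) = (0 + k²)²*√k = (k²)²*√k = k⁴*√k = k^(9/2))
m(-4 - 2*(-3)) - 1*(-122) = (-4 - 2*(-3))^(9/2) - 1*(-122) = (-4 - 1*(-6))^(9/2) + 122 = (-4 + 6)^(9/2) + 122 = 2^(9/2) + 122 = 16*√2 + 122 = 122 + 16*√2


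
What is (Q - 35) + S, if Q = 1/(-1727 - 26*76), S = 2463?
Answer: 8990883/3703 ≈ 2428.0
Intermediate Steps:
Q = -1/3703 (Q = 1/(-1727 - 1976) = 1/(-3703) = -1/3703 ≈ -0.00027005)
(Q - 35) + S = (-1/3703 - 35) + 2463 = -129606/3703 + 2463 = 8990883/3703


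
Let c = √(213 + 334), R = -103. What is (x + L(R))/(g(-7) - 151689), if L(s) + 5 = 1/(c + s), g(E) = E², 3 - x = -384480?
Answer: -3868617533/1525801680 + √547/1525801680 ≈ -2.5355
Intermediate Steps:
x = 384483 (x = 3 - 1*(-384480) = 3 + 384480 = 384483)
c = √547 ≈ 23.388
L(s) = -5 + 1/(s + √547) (L(s) = -5 + 1/(√547 + s) = -5 + 1/(s + √547))
(x + L(R))/(g(-7) - 151689) = (384483 + (1 - 5*(-103) - 5*√547)/(-103 + √547))/((-7)² - 151689) = (384483 + (1 + 515 - 5*√547)/(-103 + √547))/(49 - 151689) = (384483 + (516 - 5*√547)/(-103 + √547))/(-151640) = (384483 + (516 - 5*√547)/(-103 + √547))*(-1/151640) = -384483/151640 - (516 - 5*√547)/(151640*(-103 + √547))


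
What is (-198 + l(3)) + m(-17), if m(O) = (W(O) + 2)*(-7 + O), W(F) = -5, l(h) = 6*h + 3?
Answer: -105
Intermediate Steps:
l(h) = 3 + 6*h
m(O) = 21 - 3*O (m(O) = (-5 + 2)*(-7 + O) = -3*(-7 + O) = 21 - 3*O)
(-198 + l(3)) + m(-17) = (-198 + (3 + 6*3)) + (21 - 3*(-17)) = (-198 + (3 + 18)) + (21 + 51) = (-198 + 21) + 72 = -177 + 72 = -105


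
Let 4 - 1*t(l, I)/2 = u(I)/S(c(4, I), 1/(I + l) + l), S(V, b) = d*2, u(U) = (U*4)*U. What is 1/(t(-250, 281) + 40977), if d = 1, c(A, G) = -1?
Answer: -1/274859 ≈ -3.6382e-6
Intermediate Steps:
u(U) = 4*U² (u(U) = (4*U)*U = 4*U²)
S(V, b) = 2 (S(V, b) = 1*2 = 2)
t(l, I) = 8 - 4*I² (t(l, I) = 8 - 2*4*I²/2 = 8 - 4*I²)
1/(t(-250, 281) + 40977) = 1/((8 - 4*281²) + 40977) = 1/((8 - 4*78961) + 40977) = 1/((8 - 315844) + 40977) = 1/(-315836 + 40977) = 1/(-274859) = -1/274859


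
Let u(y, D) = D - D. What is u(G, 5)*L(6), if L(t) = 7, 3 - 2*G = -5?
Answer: 0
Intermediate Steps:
G = 4 (G = 3/2 - 1/2*(-5) = 3/2 + 5/2 = 4)
u(y, D) = 0
u(G, 5)*L(6) = 0*7 = 0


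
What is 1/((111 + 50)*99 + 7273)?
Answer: 1/23212 ≈ 4.3081e-5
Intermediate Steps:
1/((111 + 50)*99 + 7273) = 1/(161*99 + 7273) = 1/(15939 + 7273) = 1/23212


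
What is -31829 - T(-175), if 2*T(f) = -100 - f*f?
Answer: -32933/2 ≈ -16467.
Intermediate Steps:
T(f) = -50 - f**2/2 (T(f) = (-100 - f*f)/2 = (-100 - f**2)/2 = -50 - f**2/2)
-31829 - T(-175) = -31829 - (-50 - 1/2*(-175)**2) = -31829 - (-50 - 1/2*30625) = -31829 - (-50 - 30625/2) = -31829 - 1*(-30725/2) = -31829 + 30725/2 = -32933/2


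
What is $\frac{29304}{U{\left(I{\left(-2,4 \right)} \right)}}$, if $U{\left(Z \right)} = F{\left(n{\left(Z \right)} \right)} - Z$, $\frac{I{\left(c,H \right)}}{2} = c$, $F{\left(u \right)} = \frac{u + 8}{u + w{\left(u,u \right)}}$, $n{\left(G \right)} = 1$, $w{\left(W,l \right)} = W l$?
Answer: $\frac{58608}{17} \approx 3447.5$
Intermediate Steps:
$F{\left(u \right)} = \frac{8 + u}{u + u^{2}}$ ($F{\left(u \right)} = \frac{u + 8}{u + u u} = \frac{8 + u}{u + u^{2}}$)
$I{\left(c,H \right)} = 2 c$
$U{\left(Z \right)} = \frac{9}{2} - Z$ ($U{\left(Z \right)} = \frac{8 + 1}{1 \left(1 + 1\right)} - Z = 1 \cdot \frac{1}{2} \cdot 9 - Z = \frac{9}{2} - Z$)
$\frac{29304}{U{\left(I{\left(-2,4 \right)} \right)}} = \frac{29304}{\frac{9}{2} - 2 \left(-2\right)} = \frac{29304}{\frac{9}{2} - -4} = \frac{29304}{\frac{9}{2} + 4} = \frac{29304}{\frac{17}{2}} = 29304 \cdot \frac{2}{17} = \frac{58608}{17}$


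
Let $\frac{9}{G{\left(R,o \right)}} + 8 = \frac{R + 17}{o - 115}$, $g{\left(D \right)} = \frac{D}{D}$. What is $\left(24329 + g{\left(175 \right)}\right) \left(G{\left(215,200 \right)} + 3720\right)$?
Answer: $\frac{20264396175}{224} \approx 9.0466 \cdot 10^{7}$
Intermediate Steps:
$g{\left(D \right)} = 1$
$G{\left(R,o \right)} = \frac{9}{-8 + \frac{17 + R}{-115 + o}}$ ($G{\left(R,o \right)} = \frac{9}{-8 + \frac{R + 17}{o - 115}} = \frac{9}{-8 + \frac{17 + R}{-115 + o}}$)
$\left(24329 + g{\left(175 \right)}\right) \left(G{\left(215,200 \right)} + 3720\right) = \left(24329 + 1\right) \left(\frac{9 \left(-115 + 200\right)}{937 + 215 - 1600} + 3720\right) = 24330 \left(9 \frac{1}{937 + 215 - 1600} \cdot 85 + 3720\right) = 24330 \left(9 \frac{1}{-448} \cdot 85 + 3720\right) = 24330 \left(9 \left(- \frac{1}{448}\right) 85 + 3720\right) = 24330 \left(- \frac{765}{448} + 3720\right) = 24330 \cdot \frac{1665795}{448} = \frac{20264396175}{224}$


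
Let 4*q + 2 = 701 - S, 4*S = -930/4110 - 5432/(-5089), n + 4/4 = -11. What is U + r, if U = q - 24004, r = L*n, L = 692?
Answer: -51207116843/1593584 ≈ -32133.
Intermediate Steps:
n = -12 (n = -1 - 11 = -12)
S = 83775/398396 (S = (-930/4110 - 5432/(-5089))/4 = (-930*1/4110 - 5432*(-1/5089))/4 = (-31/137 + 776/727)/4 = (¼)*(83775/99599) = 83775/398396 ≈ 0.21028)
r = -8304 (r = 692*(-12) = -8304)
q = 278395029/1593584 (q = -½ + (701 - 1*83775/398396)/4 = -½ + (701 - 83775/398396)/4 = -½ + (¼)*(279191821/398396) = -½ + 279191821/1593584 = 278395029/1593584 ≈ 174.70)
U = -37973995307/1593584 (U = 278395029/1593584 - 24004 = -37973995307/1593584 ≈ -23829.)
U + r = -37973995307/1593584 - 8304 = -51207116843/1593584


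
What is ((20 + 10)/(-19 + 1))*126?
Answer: -210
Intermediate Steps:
((20 + 10)/(-19 + 1))*126 = (30/(-18))*126 = (30*(-1/18))*126 = -5/3*126 = -210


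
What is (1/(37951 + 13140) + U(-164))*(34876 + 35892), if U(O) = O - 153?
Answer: -1146147629728/51091 ≈ -2.2433e+7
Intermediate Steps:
U(O) = -153 + O
(1/(37951 + 13140) + U(-164))*(34876 + 35892) = (1/(37951 + 13140) + (-153 - 164))*(34876 + 35892) = (1/51091 - 317)*70768 = -16195846/51091*70768 = -1146147629728/51091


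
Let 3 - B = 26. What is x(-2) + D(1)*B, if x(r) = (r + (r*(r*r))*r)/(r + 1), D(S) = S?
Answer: -37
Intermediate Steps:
B = -23 (B = 3 - 1*26 = 3 - 26 = -23)
x(r) = (r + r⁴)/(1 + r) (x(r) = (r + (r*r²)*r)/(1 + r) = (r + r³*r)/(1 + r) = (r + r⁴)/(1 + r))
x(-2) + D(1)*B = -2*(1 + (-2)² - 1*(-2)) + 1*(-23) = -2*(1 + 4 + 2) - 23 = -2*7 - 23 = -14 - 23 = -37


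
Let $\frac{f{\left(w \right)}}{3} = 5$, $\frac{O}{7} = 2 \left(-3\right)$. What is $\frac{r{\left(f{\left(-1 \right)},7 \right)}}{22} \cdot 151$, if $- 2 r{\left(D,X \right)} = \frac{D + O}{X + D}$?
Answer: $\frac{4077}{968} \approx 4.2118$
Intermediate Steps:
$O = -42$ ($O = 7 \cdot 2 \left(-3\right) = 7 \left(-6\right) = -42$)
$f{\left(w \right)} = 15$ ($f{\left(w \right)} = 3 \cdot 5 = 15$)
$r{\left(D,X \right)} = - \frac{-42 + D}{2 \left(D + X\right)}$ ($r{\left(D,X \right)} = - \frac{\left(D - 42\right) \frac{1}{X + D}}{2} = - \frac{\left(-42 + D\right) \frac{1}{D + X}}{2} = - \frac{\frac{1}{D + X} \left(-42 + D\right)}{2} = - \frac{-42 + D}{2 \left(D + X\right)}$)
$\frac{r{\left(f{\left(-1 \right)},7 \right)}}{22} \cdot 151 = \frac{\frac{1}{15 + 7} \left(21 - \frac{15}{2}\right)}{22} \cdot 151 = \frac{21 - \frac{15}{2}}{22} \cdot \frac{1}{22} \cdot 151 = \frac{1}{22} \cdot \frac{27}{2} \cdot \frac{1}{22} \cdot 151 = \frac{27}{44} \cdot \frac{1}{22} \cdot 151 = \frac{27}{968} \cdot 151 = \frac{4077}{968}$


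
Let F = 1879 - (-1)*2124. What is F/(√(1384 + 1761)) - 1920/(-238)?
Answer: 960/119 + 4003*√3145/3145 ≈ 79.447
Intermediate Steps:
F = 4003 (F = 1879 - 1*(-2124) = 1879 + 2124 = 4003)
F/(√(1384 + 1761)) - 1920/(-238) = 4003/(√(1384 + 1761)) - 1920/(-238) = 4003/(√3145) - 1920*(-1/238) = 4003*(√3145/3145) + 960/119 = 4003*√3145/3145 + 960/119 = 960/119 + 4003*√3145/3145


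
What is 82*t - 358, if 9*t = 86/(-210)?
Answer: -341836/945 ≈ -361.73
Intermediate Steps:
t = -43/945 (t = (86/(-210))/9 = (86*(-1/210))/9 = (1/9)*(-43/105) = -43/945 ≈ -0.045503)
82*t - 358 = 82*(-43/945) - 358 = -3526/945 - 358 = -341836/945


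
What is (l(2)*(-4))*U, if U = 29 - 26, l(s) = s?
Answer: -24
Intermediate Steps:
U = 3
(l(2)*(-4))*U = (2*(-4))*3 = -8*3 = -24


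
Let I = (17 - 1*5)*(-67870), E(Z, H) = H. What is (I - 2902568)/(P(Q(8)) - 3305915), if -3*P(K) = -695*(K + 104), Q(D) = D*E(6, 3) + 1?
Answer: 1858504/1638015 ≈ 1.1346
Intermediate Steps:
Q(D) = 1 + 3*D (Q(D) = D*3 + 1 = 3*D + 1 = 1 + 3*D)
P(K) = 72280/3 + 695*K/3 (P(K) = -(-695)*(K + 104)/3 = -(-695)*(104 + K)/3 = -(-72280 - 695*K)/3 = 72280/3 + 695*K/3)
I = -814440 (I = (17 - 5)*(-67870) = 12*(-67870) = -814440)
(I - 2902568)/(P(Q(8)) - 3305915) = (-814440 - 2902568)/((72280/3 + 695*(1 + 3*8)/3) - 3305915) = -3717008/((72280/3 + 695*(1 + 24)/3) - 3305915) = -3717008/((72280/3 + (695/3)*25) - 3305915) = -3717008/((72280/3 + 17375/3) - 3305915) = -3717008/(29885 - 3305915) = -3717008/(-3276030) = -3717008*(-1/3276030) = 1858504/1638015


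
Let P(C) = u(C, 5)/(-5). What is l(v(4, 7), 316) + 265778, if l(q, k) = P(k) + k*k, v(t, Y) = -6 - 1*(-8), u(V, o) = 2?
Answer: 1828168/5 ≈ 3.6563e+5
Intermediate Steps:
v(t, Y) = 2 (v(t, Y) = -6 + 8 = 2)
P(C) = -2/5 (P(C) = 2/(-5) = 2*(-1/5) = -2/5)
l(q, k) = -2/5 + k**2 (l(q, k) = -2/5 + k*k = -2/5 + k**2)
l(v(4, 7), 316) + 265778 = (-2/5 + 316**2) + 265778 = (-2/5 + 99856) + 265778 = 499278/5 + 265778 = 1828168/5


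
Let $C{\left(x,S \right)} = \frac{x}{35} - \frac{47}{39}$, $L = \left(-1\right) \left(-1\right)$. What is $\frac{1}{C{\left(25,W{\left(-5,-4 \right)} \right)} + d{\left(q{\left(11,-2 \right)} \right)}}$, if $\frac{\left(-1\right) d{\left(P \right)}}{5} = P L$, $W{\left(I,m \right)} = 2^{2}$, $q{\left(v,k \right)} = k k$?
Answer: $- \frac{273}{5594} \approx -0.048802$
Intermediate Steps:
$q{\left(v,k \right)} = k^{2}$
$W{\left(I,m \right)} = 4$
$L = 1$
$C{\left(x,S \right)} = - \frac{47}{39} + \frac{x}{35}$ ($C{\left(x,S \right)} = x \frac{1}{35} - \frac{47}{39} = \frac{x}{35} - \frac{47}{39} = - \frac{47}{39} + \frac{x}{35}$)
$d{\left(P \right)} = - 5 P$ ($d{\left(P \right)} = - 5 P 1 = - 5 P$)
$\frac{1}{C{\left(25,W{\left(-5,-4 \right)} \right)} + d{\left(q{\left(11,-2 \right)} \right)}} = \frac{1}{\left(- \frac{47}{39} + \frac{1}{35} \cdot 25\right) - 5 \left(-2\right)^{2}} = \frac{1}{\left(- \frac{47}{39} + \frac{5}{7}\right) - 20} = \frac{1}{- \frac{134}{273} - 20} = \frac{1}{- \frac{5594}{273}} = - \frac{273}{5594}$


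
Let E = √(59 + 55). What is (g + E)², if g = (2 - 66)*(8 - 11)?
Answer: (192 + √114)² ≈ 41078.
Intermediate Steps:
g = 192 (g = -64*(-3) = 192)
E = √114 ≈ 10.677
(g + E)² = (192 + √114)²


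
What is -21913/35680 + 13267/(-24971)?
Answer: -1020556083/890965280 ≈ -1.1455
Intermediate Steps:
-21913/35680 + 13267/(-24971) = -21913*1/35680 + 13267*(-1/24971) = -21913/35680 - 13267/24971 = -1020556083/890965280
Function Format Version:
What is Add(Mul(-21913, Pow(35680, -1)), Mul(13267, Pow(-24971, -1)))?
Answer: Rational(-1020556083, 890965280) ≈ -1.1455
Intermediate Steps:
Add(Mul(-21913, Pow(35680, -1)), Mul(13267, Pow(-24971, -1))) = Add(Mul(-21913, Rational(1, 35680)), Mul(13267, Rational(-1, 24971))) = Add(Rational(-21913, 35680), Rational(-13267, 24971)) = Rational(-1020556083, 890965280)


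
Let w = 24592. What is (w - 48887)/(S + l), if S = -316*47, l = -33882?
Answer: 24295/48734 ≈ 0.49852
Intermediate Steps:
S = -14852
(w - 48887)/(S + l) = (24592 - 48887)/(-14852 - 33882) = -24295/(-48734) = -24295*(-1/48734) = 24295/48734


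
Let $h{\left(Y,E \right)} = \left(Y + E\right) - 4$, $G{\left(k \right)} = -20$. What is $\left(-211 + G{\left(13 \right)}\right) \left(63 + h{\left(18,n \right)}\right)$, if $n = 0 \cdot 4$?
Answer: $-17787$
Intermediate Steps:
$n = 0$
$h{\left(Y,E \right)} = -4 + E + Y$ ($h{\left(Y,E \right)} = \left(E + Y\right) - 4 = -4 + E + Y$)
$\left(-211 + G{\left(13 \right)}\right) \left(63 + h{\left(18,n \right)}\right) = \left(-211 - 20\right) \left(63 + \left(-4 + 0 + 18\right)\right) = - 231 \left(63 + 14\right) = \left(-231\right) 77 = -17787$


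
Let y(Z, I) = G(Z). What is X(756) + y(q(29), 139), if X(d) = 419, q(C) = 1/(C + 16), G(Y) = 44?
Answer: 463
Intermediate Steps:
q(C) = 1/(16 + C)
y(Z, I) = 44
X(756) + y(q(29), 139) = 419 + 44 = 463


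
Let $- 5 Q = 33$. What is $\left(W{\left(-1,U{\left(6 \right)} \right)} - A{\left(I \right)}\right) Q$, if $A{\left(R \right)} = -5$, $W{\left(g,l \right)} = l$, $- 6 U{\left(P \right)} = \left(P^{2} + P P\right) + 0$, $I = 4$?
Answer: $\frac{231}{5} \approx 46.2$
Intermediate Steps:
$U{\left(P \right)} = - \frac{P^{2}}{3}$ ($U{\left(P \right)} = - \frac{\left(P^{2} + P P\right) + 0}{6} = - \frac{\left(P^{2} + P^{2}\right) + 0}{6} = - \frac{2 P^{2} + 0}{6} = - \frac{2 P^{2}}{6} = - \frac{P^{2}}{3}$)
$Q = - \frac{33}{5}$ ($Q = \left(- \frac{1}{5}\right) 33 = - \frac{33}{5} \approx -6.6$)
$\left(W{\left(-1,U{\left(6 \right)} \right)} - A{\left(I \right)}\right) Q = \left(- \frac{6^{2}}{3} - -5\right) \left(- \frac{33}{5}\right) = \left(\left(- \frac{1}{3}\right) 36 + 5\right) \left(- \frac{33}{5}\right) = \left(-12 + 5\right) \left(- \frac{33}{5}\right) = \left(-7\right) \left(- \frac{33}{5}\right) = \frac{231}{5}$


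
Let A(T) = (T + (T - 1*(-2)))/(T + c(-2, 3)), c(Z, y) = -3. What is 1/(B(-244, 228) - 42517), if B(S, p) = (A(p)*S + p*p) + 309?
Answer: 225/2087848 ≈ 0.00010777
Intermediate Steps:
A(T) = (2 + 2*T)/(-3 + T) (A(T) = (T + (T - 1*(-2)))/(T - 3) = (T + (T + 2))/(-3 + T) = (T + (2 + T))/(-3 + T) = (2 + 2*T)/(-3 + T))
B(S, p) = 309 + p² + 2*S*(1 + p)/(-3 + p) (B(S, p) = ((2*(1 + p)/(-3 + p))*S + p*p) + 309 = (2*S*(1 + p)/(-3 + p) + p²) + 309 = (p² + 2*S*(1 + p)/(-3 + p)) + 309 = 309 + p² + 2*S*(1 + p)/(-3 + p))
1/(B(-244, 228) - 42517) = 1/(((-3 + 228)*(309 + 228²) + 2*(-244)*(1 + 228))/(-3 + 228) - 42517) = 1/((225*(309 + 51984) + 2*(-244)*229)/225 - 42517) = 1/((225*52293 - 111752)/225 - 42517) = 1/((11765925 - 111752)/225 - 42517) = 1/((1/225)*11654173 - 42517) = 1/(11654173/225 - 42517) = 1/(2087848/225) = 225/2087848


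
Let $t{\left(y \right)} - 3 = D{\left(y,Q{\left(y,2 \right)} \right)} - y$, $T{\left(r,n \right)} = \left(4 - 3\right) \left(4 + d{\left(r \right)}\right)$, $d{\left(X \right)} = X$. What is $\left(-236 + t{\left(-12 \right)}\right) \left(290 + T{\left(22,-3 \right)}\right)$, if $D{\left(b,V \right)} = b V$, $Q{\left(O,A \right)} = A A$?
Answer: $-85004$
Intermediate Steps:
$Q{\left(O,A \right)} = A^{2}$
$D{\left(b,V \right)} = V b$
$T{\left(r,n \right)} = 4 + r$ ($T{\left(r,n \right)} = \left(4 - 3\right) \left(4 + r\right) = 1 \left(4 + r\right) = 4 + r$)
$t{\left(y \right)} = 3 + 3 y$ ($t{\left(y \right)} = 3 - \left(y - 2^{2} y\right) = 3 + \left(4 y - y\right) = 3 + 3 y$)
$\left(-236 + t{\left(-12 \right)}\right) \left(290 + T{\left(22,-3 \right)}\right) = \left(-236 + \left(3 + 3 \left(-12\right)\right)\right) \left(290 + \left(4 + 22\right)\right) = \left(-236 + \left(3 - 36\right)\right) \left(290 + 26\right) = \left(-236 - 33\right) 316 = \left(-269\right) 316 = -85004$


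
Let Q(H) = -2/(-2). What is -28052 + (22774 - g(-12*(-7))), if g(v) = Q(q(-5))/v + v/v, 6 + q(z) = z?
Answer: -443437/84 ≈ -5279.0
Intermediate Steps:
q(z) = -6 + z
Q(H) = 1 (Q(H) = -2*(-½) = 1)
g(v) = 1 + 1/v (g(v) = 1/v + v/v = 1/v + 1 = 1 + 1/v)
-28052 + (22774 - g(-12*(-7))) = -28052 + (22774 - (1 - 12*(-7))/((-12*(-7)))) = -28052 + (22774 - (1 + 84)/84) = -28052 + (22774 - 85/84) = -28052 + 1912931/84 = -443437/84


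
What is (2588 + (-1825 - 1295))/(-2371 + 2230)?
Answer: 532/141 ≈ 3.7730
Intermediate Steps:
(2588 + (-1825 - 1295))/(-2371 + 2230) = (2588 - 3120)/(-141) = -532*(-1/141) = 532/141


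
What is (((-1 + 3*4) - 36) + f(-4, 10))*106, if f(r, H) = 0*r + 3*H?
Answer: 530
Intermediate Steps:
f(r, H) = 3*H (f(r, H) = 0 + 3*H = 3*H)
(((-1 + 3*4) - 36) + f(-4, 10))*106 = (((-1 + 3*4) - 36) + 3*10)*106 = (((-1 + 12) - 36) + 30)*106 = ((11 - 36) + 30)*106 = (-25 + 30)*106 = 5*106 = 530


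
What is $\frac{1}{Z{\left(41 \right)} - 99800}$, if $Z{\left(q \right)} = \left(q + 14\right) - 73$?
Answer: $- \frac{1}{99818} \approx -1.0018 \cdot 10^{-5}$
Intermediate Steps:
$Z{\left(q \right)} = -59 + q$ ($Z{\left(q \right)} = \left(14 + q\right) - 73 = -59 + q$)
$\frac{1}{Z{\left(41 \right)} - 99800} = \frac{1}{\left(-59 + 41\right) - 99800} = \frac{1}{-18 - 99800} = \frac{1}{-99818} = - \frac{1}{99818}$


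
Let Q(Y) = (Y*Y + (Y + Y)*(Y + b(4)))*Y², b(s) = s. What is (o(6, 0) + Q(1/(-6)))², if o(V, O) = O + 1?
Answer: 19321/20736 ≈ 0.93176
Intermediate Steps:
o(V, O) = 1 + O
Q(Y) = Y²*(Y² + 2*Y*(4 + Y)) (Q(Y) = (Y*Y + (Y + Y)*(Y + 4))*Y² = (Y² + (2*Y)*(4 + Y))*Y² = (Y² + 2*Y*(4 + Y))*Y² = Y²*(Y² + 2*Y*(4 + Y)))
(o(6, 0) + Q(1/(-6)))² = ((1 + 0) + (1/(-6))³*(8 + 3/(-6)))² = (1 + (-⅙)³*(8 + 3*(-⅙)))² = (1 - (8 - ½)/216)² = (1 - 1/216*15/2)² = (1 - 5/144)² = (139/144)² = 19321/20736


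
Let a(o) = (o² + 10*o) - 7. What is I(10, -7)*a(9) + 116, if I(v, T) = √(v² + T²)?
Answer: 116 + 164*√149 ≈ 2117.9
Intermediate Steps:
a(o) = -7 + o² + 10*o
I(v, T) = √(T² + v²)
I(10, -7)*a(9) + 116 = √((-7)² + 10²)*(-7 + 9² + 10*9) + 116 = √(49 + 100)*(-7 + 81 + 90) + 116 = √149*164 + 116 = 164*√149 + 116 = 116 + 164*√149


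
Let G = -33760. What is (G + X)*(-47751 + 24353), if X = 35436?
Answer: -39215048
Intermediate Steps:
(G + X)*(-47751 + 24353) = (-33760 + 35436)*(-47751 + 24353) = 1676*(-23398) = -39215048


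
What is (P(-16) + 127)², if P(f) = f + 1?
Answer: 12544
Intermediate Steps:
P(f) = 1 + f
(P(-16) + 127)² = ((1 - 16) + 127)² = (-15 + 127)² = 112² = 12544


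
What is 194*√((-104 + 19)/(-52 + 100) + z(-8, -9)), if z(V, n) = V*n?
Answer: 97*√10113/6 ≈ 1625.8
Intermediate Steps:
194*√((-104 + 19)/(-52 + 100) + z(-8, -9)) = 194*√((-104 + 19)/(-52 + 100) - 8*(-9)) = 194*√(-85/48 + 72) = 194*√(3371/48) = 194*(√10113/12) = 97*√10113/6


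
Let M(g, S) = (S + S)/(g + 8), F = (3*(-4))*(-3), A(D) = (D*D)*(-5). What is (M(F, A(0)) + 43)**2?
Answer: 1849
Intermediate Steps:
A(D) = -5*D**2 (A(D) = D**2*(-5) = -5*D**2)
F = 36 (F = -12*(-3) = 36)
M(g, S) = 2*S/(8 + g) (M(g, S) = (2*S)/(8 + g) = 2*S/(8 + g))
(M(F, A(0)) + 43)**2 = (2*(-5*0**2)/(8 + 36) + 43)**2 = (2*(-5*0)/44 + 43)**2 = (2*0*(1/44) + 43)**2 = (0 + 43)**2 = 43**2 = 1849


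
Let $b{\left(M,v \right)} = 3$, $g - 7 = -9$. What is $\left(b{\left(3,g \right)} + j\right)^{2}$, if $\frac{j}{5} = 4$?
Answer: $529$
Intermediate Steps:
$g = -2$ ($g = 7 - 9 = -2$)
$j = 20$ ($j = 5 \cdot 4 = 20$)
$\left(b{\left(3,g \right)} + j\right)^{2} = \left(3 + 20\right)^{2} = 23^{2} = 529$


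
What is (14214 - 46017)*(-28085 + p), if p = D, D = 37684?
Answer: -305276997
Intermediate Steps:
p = 37684
(14214 - 46017)*(-28085 + p) = (14214 - 46017)*(-28085 + 37684) = -31803*9599 = -305276997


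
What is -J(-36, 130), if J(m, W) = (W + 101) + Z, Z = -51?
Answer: -180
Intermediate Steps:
J(m, W) = 50 + W (J(m, W) = (W + 101) - 51 = (101 + W) - 51 = 50 + W)
-J(-36, 130) = -(50 + 130) = -1*180 = -180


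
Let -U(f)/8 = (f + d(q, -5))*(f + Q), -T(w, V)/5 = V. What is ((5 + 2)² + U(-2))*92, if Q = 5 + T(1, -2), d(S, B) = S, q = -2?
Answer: 42780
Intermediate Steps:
T(w, V) = -5*V
Q = 15 (Q = 5 - 5*(-2) = 5 + 10 = 15)
U(f) = -8*(-2 + f)*(15 + f) (U(f) = -8*(f - 2)*(f + 15) = -8*(-2 + f)*(15 + f))
((5 + 2)² + U(-2))*92 = ((5 + 2)² + (240 - 104*(-2) - 8*(-2)²))*92 = (7² + (240 + 208 - 8*4))*92 = (49 + (240 + 208 - 32))*92 = (49 + 416)*92 = 465*92 = 42780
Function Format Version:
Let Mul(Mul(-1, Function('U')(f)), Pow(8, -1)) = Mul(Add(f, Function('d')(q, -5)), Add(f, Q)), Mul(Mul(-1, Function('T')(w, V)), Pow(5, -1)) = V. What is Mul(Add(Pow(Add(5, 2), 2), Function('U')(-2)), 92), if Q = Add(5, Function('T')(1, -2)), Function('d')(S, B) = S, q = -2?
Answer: 42780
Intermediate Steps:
Function('T')(w, V) = Mul(-5, V)
Q = 15 (Q = Add(5, Mul(-5, -2)) = Add(5, 10) = 15)
Function('U')(f) = Mul(-8, Add(-2, f), Add(15, f)) (Function('U')(f) = Mul(-8, Mul(Add(f, -2), Add(f, 15))) = Mul(-8, Mul(Add(-2, f), Add(15, f))) = Mul(-8, Add(-2, f), Add(15, f)))
Mul(Add(Pow(Add(5, 2), 2), Function('U')(-2)), 92) = Mul(Add(Pow(Add(5, 2), 2), Add(240, Mul(-104, -2), Mul(-8, Pow(-2, 2)))), 92) = Mul(Add(Pow(7, 2), Add(240, 208, Mul(-8, 4))), 92) = Mul(Add(49, Add(240, 208, -32)), 92) = Mul(Add(49, 416), 92) = Mul(465, 92) = 42780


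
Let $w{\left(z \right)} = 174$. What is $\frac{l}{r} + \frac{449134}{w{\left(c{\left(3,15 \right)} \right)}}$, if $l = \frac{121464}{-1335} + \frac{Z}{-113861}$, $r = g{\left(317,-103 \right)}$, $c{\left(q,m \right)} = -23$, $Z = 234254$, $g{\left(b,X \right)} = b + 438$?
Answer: $\frac{8590276815746099}{3328137104325} \approx 2581.1$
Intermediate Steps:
$g{\left(b,X \right)} = 438 + b$
$r = 755$ ($r = 438 + 317 = 755$)
$l = - \frac{4714247198}{50668145}$ ($l = \frac{121464}{-1335} + \frac{234254}{-113861} = 121464 \left(- \frac{1}{1335}\right) + 234254 \left(- \frac{1}{113861}\right) = - \frac{40488}{445} - \frac{234254}{113861} = - \frac{4714247198}{50668145} \approx -93.042$)
$\frac{l}{r} + \frac{449134}{w{\left(c{\left(3,15 \right)} \right)}} = - \frac{4714247198}{50668145 \cdot 755} + \frac{449134}{174} = \left(- \frac{4714247198}{50668145}\right) \frac{1}{755} + 449134 \cdot \frac{1}{174} = - \frac{4714247198}{38254449475} + \frac{224567}{87} = \frac{8590276815746099}{3328137104325}$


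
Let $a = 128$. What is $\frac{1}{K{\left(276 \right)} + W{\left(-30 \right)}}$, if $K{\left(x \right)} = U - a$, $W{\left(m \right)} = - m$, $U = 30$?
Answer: $- \frac{1}{68} \approx -0.014706$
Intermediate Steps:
$K{\left(x \right)} = -98$ ($K{\left(x \right)} = 30 - 128 = -98$)
$\frac{1}{K{\left(276 \right)} + W{\left(-30 \right)}} = \frac{1}{-98 - -30} = \frac{1}{-98 + 30} = \frac{1}{-68} = - \frac{1}{68}$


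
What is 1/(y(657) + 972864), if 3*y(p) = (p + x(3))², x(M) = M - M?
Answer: 1/1116747 ≈ 8.9546e-7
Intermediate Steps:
x(M) = 0
y(p) = p²/3 (y(p) = (p + 0)²/3 = p²/3)
1/(y(657) + 972864) = 1/((⅓)*657² + 972864) = 1/((⅓)*431649 + 972864) = 1/(143883 + 972864) = 1/1116747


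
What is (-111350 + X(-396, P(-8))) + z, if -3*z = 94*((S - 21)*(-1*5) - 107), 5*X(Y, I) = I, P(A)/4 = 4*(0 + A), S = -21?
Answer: -1719044/15 ≈ -1.1460e+5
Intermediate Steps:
P(A) = 16*A (P(A) = 4*(4*(0 + A)) = 4*(4*A) = 16*A)
X(Y, I) = I/5
z = -9682/3 (z = -94*((-21 - 21)*(-1*5) - 107)/3 = -94*(-42*(-5) - 107)/3 = -94*(210 - 107)/3 = -94*103/3 = -⅓*9682 = -9682/3 ≈ -3227.3)
(-111350 + X(-396, P(-8))) + z = (-111350 + (16*(-8))/5) - 9682/3 = (-111350 + (⅕)*(-128)) - 9682/3 = (-111350 - 128/5) - 9682/3 = -556878/5 - 9682/3 = -1719044/15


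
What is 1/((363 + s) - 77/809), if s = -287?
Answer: 809/61407 ≈ 0.013174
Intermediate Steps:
1/((363 + s) - 77/809) = 1/((363 - 287) - 77/809) = 1/(76 - 77*1/809) = 1/(76 - 77/809) = 1/(61407/809) = 809/61407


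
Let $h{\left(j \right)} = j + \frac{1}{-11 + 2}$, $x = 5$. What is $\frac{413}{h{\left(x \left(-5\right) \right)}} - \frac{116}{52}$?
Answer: $- \frac{54875}{2938} \approx -18.678$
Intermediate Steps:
$h{\left(j \right)} = - \frac{1}{9} + j$ ($h{\left(j \right)} = j + \frac{1}{-9} = j - \frac{1}{9} = - \frac{1}{9} + j$)
$\frac{413}{h{\left(x \left(-5\right) \right)}} - \frac{116}{52} = \frac{413}{- \frac{1}{9} + 5 \left(-5\right)} - \frac{116}{52} = \frac{413}{- \frac{1}{9} - 25} - \frac{29}{13} = \frac{413}{- \frac{226}{9}} - \frac{29}{13} = 413 \left(- \frac{9}{226}\right) - \frac{29}{13} = - \frac{3717}{226} - \frac{29}{13} = - \frac{54875}{2938}$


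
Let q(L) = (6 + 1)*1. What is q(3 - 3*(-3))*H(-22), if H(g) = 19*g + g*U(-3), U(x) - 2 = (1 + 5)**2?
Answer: -8778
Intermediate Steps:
U(x) = 38 (U(x) = 2 + (1 + 5)**2 = 2 + 6**2 = 2 + 36 = 38)
q(L) = 7 (q(L) = 7*1 = 7)
H(g) = 57*g (H(g) = 19*g + g*38 = 19*g + 38*g = 57*g)
q(3 - 3*(-3))*H(-22) = 7*(57*(-22)) = 7*(-1254) = -8778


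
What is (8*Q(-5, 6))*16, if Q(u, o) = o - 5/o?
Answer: 1984/3 ≈ 661.33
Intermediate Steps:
Q(u, o) = o - 5/o
(8*Q(-5, 6))*16 = (8*(6 - 5/6))*16 = (8*(31/6))*16 = (124/3)*16 = 1984/3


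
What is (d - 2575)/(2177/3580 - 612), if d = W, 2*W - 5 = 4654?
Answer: 878890/2188783 ≈ 0.40154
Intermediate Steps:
W = 4659/2 (W = 5/2 + (½)*4654 = 5/2 + 2327 = 4659/2 ≈ 2329.5)
d = 4659/2 ≈ 2329.5
(d - 2575)/(2177/3580 - 612) = (4659/2 - 2575)/(2177/3580 - 612) = -491/(2*(2177*(1/3580) - 612)) = -491/(2*(2177/3580 - 612)) = -491/(2*(-2188783/3580)) = -491/2*(-3580/2188783) = 878890/2188783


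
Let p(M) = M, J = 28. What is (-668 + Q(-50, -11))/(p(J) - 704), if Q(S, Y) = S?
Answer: 359/338 ≈ 1.0621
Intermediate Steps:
(-668 + Q(-50, -11))/(p(J) - 704) = (-668 - 50)/(28 - 704) = -718/(-676) = -718*(-1/676) = 359/338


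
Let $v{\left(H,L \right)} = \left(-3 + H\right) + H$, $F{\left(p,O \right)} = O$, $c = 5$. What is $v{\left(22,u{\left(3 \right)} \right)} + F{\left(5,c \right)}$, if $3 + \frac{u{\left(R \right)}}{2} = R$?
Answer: $46$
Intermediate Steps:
$u{\left(R \right)} = -6 + 2 R$
$v{\left(H,L \right)} = -3 + 2 H$
$v{\left(22,u{\left(3 \right)} \right)} + F{\left(5,c \right)} = \left(-3 + 2 \cdot 22\right) + 5 = \left(-3 + 44\right) + 5 = 41 + 5 = 46$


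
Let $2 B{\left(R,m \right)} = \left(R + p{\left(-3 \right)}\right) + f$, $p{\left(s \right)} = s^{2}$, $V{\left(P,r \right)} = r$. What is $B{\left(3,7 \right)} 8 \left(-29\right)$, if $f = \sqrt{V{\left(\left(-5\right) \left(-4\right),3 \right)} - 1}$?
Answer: $-1392 - 116 \sqrt{2} \approx -1556.0$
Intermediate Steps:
$f = \sqrt{2}$ ($f = \sqrt{3 - 1} = \sqrt{2} \approx 1.4142$)
$B{\left(R,m \right)} = \frac{9}{2} + \frac{R}{2} + \frac{\sqrt{2}}{2}$ ($B{\left(R,m \right)} = \frac{\left(R + \left(-3\right)^{2}\right) + \sqrt{2}}{2} = \frac{\left(R + 9\right) + \sqrt{2}}{2} = \frac{\left(9 + R\right) + \sqrt{2}}{2} = \frac{9 + R + \sqrt{2}}{2} = \frac{9}{2} + \frac{R}{2} + \frac{\sqrt{2}}{2}$)
$B{\left(3,7 \right)} 8 \left(-29\right) = \left(\frac{9}{2} + \frac{1}{2} \cdot 3 + \frac{\sqrt{2}}{2}\right) 8 \left(-29\right) = \left(\frac{9}{2} + \frac{3}{2} + \frac{\sqrt{2}}{2}\right) 8 \left(-29\right) = \left(6 + \frac{\sqrt{2}}{2}\right) 8 \left(-29\right) = \left(48 + 4 \sqrt{2}\right) \left(-29\right) = -1392 - 116 \sqrt{2}$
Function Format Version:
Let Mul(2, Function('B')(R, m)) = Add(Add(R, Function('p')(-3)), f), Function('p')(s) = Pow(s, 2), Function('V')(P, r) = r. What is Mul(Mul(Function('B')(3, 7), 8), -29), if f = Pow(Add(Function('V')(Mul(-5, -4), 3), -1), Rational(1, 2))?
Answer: Add(-1392, Mul(-116, Pow(2, Rational(1, 2)))) ≈ -1556.0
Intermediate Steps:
f = Pow(2, Rational(1, 2)) (f = Pow(Add(3, -1), Rational(1, 2)) = Pow(2, Rational(1, 2)) ≈ 1.4142)
Function('B')(R, m) = Add(Rational(9, 2), Mul(Rational(1, 2), R), Mul(Rational(1, 2), Pow(2, Rational(1, 2)))) (Function('B')(R, m) = Mul(Rational(1, 2), Add(Add(R, Pow(-3, 2)), Pow(2, Rational(1, 2)))) = Mul(Rational(1, 2), Add(Add(R, 9), Pow(2, Rational(1, 2)))) = Mul(Rational(1, 2), Add(Add(9, R), Pow(2, Rational(1, 2)))) = Mul(Rational(1, 2), Add(9, R, Pow(2, Rational(1, 2)))) = Add(Rational(9, 2), Mul(Rational(1, 2), R), Mul(Rational(1, 2), Pow(2, Rational(1, 2)))))
Mul(Mul(Function('B')(3, 7), 8), -29) = Mul(Mul(Add(Rational(9, 2), Mul(Rational(1, 2), 3), Mul(Rational(1, 2), Pow(2, Rational(1, 2)))), 8), -29) = Mul(Mul(Add(Rational(9, 2), Rational(3, 2), Mul(Rational(1, 2), Pow(2, Rational(1, 2)))), 8), -29) = Mul(Mul(Add(6, Mul(Rational(1, 2), Pow(2, Rational(1, 2)))), 8), -29) = Mul(Add(48, Mul(4, Pow(2, Rational(1, 2)))), -29) = Add(-1392, Mul(-116, Pow(2, Rational(1, 2))))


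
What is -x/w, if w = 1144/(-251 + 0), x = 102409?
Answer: 25704659/1144 ≈ 22469.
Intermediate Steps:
w = -1144/251 (w = 1144/(-251) = -1/251*1144 = -1144/251 ≈ -4.5578)
-x/w = -102409/(-1144/251) = -102409*(-251)/1144 = -1*(-25704659/1144) = 25704659/1144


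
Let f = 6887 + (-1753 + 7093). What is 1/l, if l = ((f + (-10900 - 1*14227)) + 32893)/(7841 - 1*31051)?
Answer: -23210/19993 ≈ -1.1609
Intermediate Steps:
f = 12227 (f = 6887 + 5340 = 12227)
l = -19993/23210 (l = ((12227 + (-10900 - 1*14227)) + 32893)/(7841 - 1*31051) = ((12227 + (-10900 - 14227)) + 32893)/(7841 - 31051) = ((12227 - 25127) + 32893)/(-23210) = (-12900 + 32893)*(-1/23210) = 19993*(-1/23210) = -19993/23210 ≈ -0.86140)
1/l = 1/(-19993/23210) = -23210/19993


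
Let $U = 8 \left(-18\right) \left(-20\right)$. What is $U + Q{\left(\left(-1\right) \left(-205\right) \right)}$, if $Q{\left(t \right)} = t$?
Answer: $3085$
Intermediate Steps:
$U = 2880$ ($U = \left(-144\right) \left(-20\right) = 2880$)
$U + Q{\left(\left(-1\right) \left(-205\right) \right)} = 2880 - -205 = 2880 + 205 = 3085$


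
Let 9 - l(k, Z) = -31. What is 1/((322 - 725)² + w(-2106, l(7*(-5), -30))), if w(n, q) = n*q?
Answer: 1/78169 ≈ 1.2793e-5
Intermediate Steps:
l(k, Z) = 40 (l(k, Z) = 9 - 1*(-31) = 9 + 31 = 40)
1/((322 - 725)² + w(-2106, l(7*(-5), -30))) = 1/((322 - 725)² - 2106*40) = 1/((-403)² - 84240) = 1/(162409 - 84240) = 1/78169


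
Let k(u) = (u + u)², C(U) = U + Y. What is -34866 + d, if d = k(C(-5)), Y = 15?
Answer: -34466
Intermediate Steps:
C(U) = 15 + U (C(U) = U + 15 = 15 + U)
k(u) = 4*u² (k(u) = (2*u)² = 4*u²)
d = 400 (d = 4*(15 - 5)² = 4*10² = 4*100 = 400)
-34866 + d = -34866 + 400 = -34466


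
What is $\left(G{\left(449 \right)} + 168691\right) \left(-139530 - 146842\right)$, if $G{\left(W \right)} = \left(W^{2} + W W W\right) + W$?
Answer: $-26028233667480$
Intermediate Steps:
$G{\left(W \right)} = W + W^{2} + W^{3}$ ($G{\left(W \right)} = \left(W^{2} + W^{2} W\right) + W = \left(W^{2} + W^{3}\right) + W = W + W^{2} + W^{3}$)
$\left(G{\left(449 \right)} + 168691\right) \left(-139530 - 146842\right) = \left(449 \left(1 + 449 + 449^{2}\right) + 168691\right) \left(-139530 - 146842\right) = \left(449 \left(1 + 449 + 201601\right) + 168691\right) \left(-286372\right) = \left(449 \cdot 202051 + 168691\right) \left(-286372\right) = \left(90720899 + 168691\right) \left(-286372\right) = 90889590 \left(-286372\right) = -26028233667480$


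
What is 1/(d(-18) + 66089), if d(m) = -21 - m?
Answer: 1/66086 ≈ 1.5132e-5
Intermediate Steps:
1/(d(-18) + 66089) = 1/((-21 - 1*(-18)) + 66089) = 1/((-21 + 18) + 66089) = 1/(-3 + 66089) = 1/66086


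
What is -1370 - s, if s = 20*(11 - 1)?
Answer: -1570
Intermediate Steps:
s = 200 (s = 20*10 = 200)
-1370 - s = -1370 - 1*200 = -1370 - 200 = -1570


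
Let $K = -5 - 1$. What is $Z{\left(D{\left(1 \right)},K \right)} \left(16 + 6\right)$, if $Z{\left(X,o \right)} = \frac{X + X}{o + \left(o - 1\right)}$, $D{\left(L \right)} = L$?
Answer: $- \frac{44}{13} \approx -3.3846$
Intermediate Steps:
$K = -6$ ($K = -5 - 1 = -6$)
$Z{\left(X,o \right)} = \frac{2 X}{-1 + 2 o}$ ($Z{\left(X,o \right)} = \frac{2 X}{o + \left(o - 1\right)} = \frac{2 X}{o + \left(-1 + o\right)} = \frac{2 X}{-1 + 2 o}$)
$Z{\left(D{\left(1 \right)},K \right)} \left(16 + 6\right) = 2 \cdot 1 \frac{1}{-1 + 2 \left(-6\right)} \left(16 + 6\right) = 2 \cdot 1 \frac{1}{-1 - 12} \cdot 22 = 2 \cdot 1 \frac{1}{-13} \cdot 22 = 2 \cdot 1 \left(- \frac{1}{13}\right) 22 = \left(- \frac{2}{13}\right) 22 = - \frac{44}{13}$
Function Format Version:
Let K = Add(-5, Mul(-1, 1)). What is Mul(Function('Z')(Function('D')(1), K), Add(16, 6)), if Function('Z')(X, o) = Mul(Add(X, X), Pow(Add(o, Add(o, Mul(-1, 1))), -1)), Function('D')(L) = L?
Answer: Rational(-44, 13) ≈ -3.3846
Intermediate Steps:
K = -6 (K = Add(-5, -1) = -6)
Function('Z')(X, o) = Mul(2, X, Pow(Add(-1, Mul(2, o)), -1)) (Function('Z')(X, o) = Mul(Mul(2, X), Pow(Add(o, Add(o, -1)), -1)) = Mul(Mul(2, X), Pow(Add(o, Add(-1, o)), -1)) = Mul(Mul(2, X), Pow(Add(-1, Mul(2, o)), -1)) = Mul(2, X, Pow(Add(-1, Mul(2, o)), -1)))
Mul(Function('Z')(Function('D')(1), K), Add(16, 6)) = Mul(Mul(2, 1, Pow(Add(-1, Mul(2, -6)), -1)), Add(16, 6)) = Mul(Mul(2, 1, Pow(Add(-1, -12), -1)), 22) = Mul(Mul(2, 1, Pow(-13, -1)), 22) = Mul(Mul(2, 1, Rational(-1, 13)), 22) = Mul(Rational(-2, 13), 22) = Rational(-44, 13)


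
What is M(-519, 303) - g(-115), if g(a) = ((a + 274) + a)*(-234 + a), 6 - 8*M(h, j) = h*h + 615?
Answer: -73561/4 ≈ -18390.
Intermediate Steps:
M(h, j) = -609/8 - h**2/8 (M(h, j) = 3/4 - (h*h + 615)/8 = 3/4 - (h**2 + 615)/8 = 3/4 - (615 + h**2)/8 = 3/4 + (-615/8 - h**2/8) = -609/8 - h**2/8)
g(a) = (-234 + a)*(274 + 2*a) (g(a) = ((274 + a) + a)*(-234 + a) = (274 + 2*a)*(-234 + a) = (-234 + a)*(274 + 2*a))
M(-519, 303) - g(-115) = (-609/8 - 1/8*(-519)**2) - (-64116 - 194*(-115) + 2*(-115)**2) = (-609/8 - 1/8*269361) - (-64116 + 22310 + 2*13225) = (-609/8 - 269361/8) - (-64116 + 22310 + 26450) = -134985/4 - 1*(-15356) = -134985/4 + 15356 = -73561/4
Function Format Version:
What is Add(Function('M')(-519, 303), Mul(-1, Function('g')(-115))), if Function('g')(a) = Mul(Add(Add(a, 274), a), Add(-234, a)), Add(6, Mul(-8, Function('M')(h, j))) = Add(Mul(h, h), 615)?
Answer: Rational(-73561, 4) ≈ -18390.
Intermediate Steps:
Function('M')(h, j) = Add(Rational(-609, 8), Mul(Rational(-1, 8), Pow(h, 2))) (Function('M')(h, j) = Add(Rational(3, 4), Mul(Rational(-1, 8), Add(Mul(h, h), 615))) = Add(Rational(3, 4), Mul(Rational(-1, 8), Add(Pow(h, 2), 615))) = Add(Rational(3, 4), Mul(Rational(-1, 8), Add(615, Pow(h, 2)))) = Add(Rational(3, 4), Add(Rational(-615, 8), Mul(Rational(-1, 8), Pow(h, 2)))) = Add(Rational(-609, 8), Mul(Rational(-1, 8), Pow(h, 2))))
Function('g')(a) = Mul(Add(-234, a), Add(274, Mul(2, a))) (Function('g')(a) = Mul(Add(Add(274, a), a), Add(-234, a)) = Mul(Add(274, Mul(2, a)), Add(-234, a)) = Mul(Add(-234, a), Add(274, Mul(2, a))))
Add(Function('M')(-519, 303), Mul(-1, Function('g')(-115))) = Add(Add(Rational(-609, 8), Mul(Rational(-1, 8), Pow(-519, 2))), Mul(-1, Add(-64116, Mul(-194, -115), Mul(2, Pow(-115, 2))))) = Add(Add(Rational(-609, 8), Mul(Rational(-1, 8), 269361)), Mul(-1, Add(-64116, 22310, Mul(2, 13225)))) = Add(Add(Rational(-609, 8), Rational(-269361, 8)), Mul(-1, Add(-64116, 22310, 26450))) = Add(Rational(-134985, 4), Mul(-1, -15356)) = Add(Rational(-134985, 4), 15356) = Rational(-73561, 4)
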